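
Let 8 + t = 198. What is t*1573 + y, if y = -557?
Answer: 298313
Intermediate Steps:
t = 190 (t = -8 + 198 = 190)
t*1573 + y = 190*1573 - 557 = 298870 - 557 = 298313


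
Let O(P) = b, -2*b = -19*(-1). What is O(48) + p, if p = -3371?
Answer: -6761/2 ≈ -3380.5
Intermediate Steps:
b = -19/2 (b = -(-19)*(-1)/2 = -1/2*19 = -19/2 ≈ -9.5000)
O(P) = -19/2
O(48) + p = -19/2 - 3371 = -6761/2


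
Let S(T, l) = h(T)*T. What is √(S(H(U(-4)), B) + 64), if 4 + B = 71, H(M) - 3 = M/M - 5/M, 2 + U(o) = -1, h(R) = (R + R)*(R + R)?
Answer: 2*√16035/9 ≈ 28.140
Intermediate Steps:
h(R) = 4*R² (h(R) = (2*R)*(2*R) = 4*R²)
U(o) = -3 (U(o) = -2 - 1 = -3)
H(M) = 4 - 5/M (H(M) = 3 + (M/M - 5/M) = 3 + (1 - 5/M) = 4 - 5/M)
B = 67 (B = -4 + 71 = 67)
S(T, l) = 4*T³ (S(T, l) = (4*T²)*T = 4*T³)
√(S(H(U(-4)), B) + 64) = √(4*(4 - 5/(-3))³ + 64) = √(4*(4 - 5*(-⅓))³ + 64) = √(4*(4 + 5/3)³ + 64) = √(4*(17/3)³ + 64) = √(4*(4913/27) + 64) = √(19652/27 + 64) = √(21380/27) = 2*√16035/9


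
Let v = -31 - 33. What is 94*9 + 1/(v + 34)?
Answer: 25379/30 ≈ 845.97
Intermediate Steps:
v = -64
94*9 + 1/(v + 34) = 94*9 + 1/(-64 + 34) = 846 + 1/(-30) = 846 - 1/30 = 25379/30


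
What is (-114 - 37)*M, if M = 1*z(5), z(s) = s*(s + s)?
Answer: -7550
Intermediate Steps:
z(s) = 2*s² (z(s) = s*(2*s) = 2*s²)
M = 50 (M = 1*(2*5²) = 1*(2*25) = 1*50 = 50)
(-114 - 37)*M = (-114 - 37)*50 = -151*50 = -7550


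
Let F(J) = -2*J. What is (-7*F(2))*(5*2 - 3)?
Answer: 196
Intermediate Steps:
(-7*F(2))*(5*2 - 3) = (-(-14)*2)*(5*2 - 3) = (-7*(-4))*(10 - 3) = 28*7 = 196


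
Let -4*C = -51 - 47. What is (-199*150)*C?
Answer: -731325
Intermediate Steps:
C = 49/2 (C = -(-51 - 47)/4 = -¼*(-98) = 49/2 ≈ 24.500)
(-199*150)*C = -199*150*(49/2) = -29850*49/2 = -731325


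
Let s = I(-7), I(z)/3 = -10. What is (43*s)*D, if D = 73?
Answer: -94170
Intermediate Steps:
I(z) = -30 (I(z) = 3*(-10) = -30)
s = -30
(43*s)*D = (43*(-30))*73 = -1290*73 = -94170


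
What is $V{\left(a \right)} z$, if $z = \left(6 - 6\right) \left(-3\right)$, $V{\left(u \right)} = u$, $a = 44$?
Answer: $0$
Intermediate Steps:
$z = 0$ ($z = \left(6 - 6\right) \left(-3\right) = 0 \left(-3\right) = 0$)
$V{\left(a \right)} z = 44 \cdot 0 = 0$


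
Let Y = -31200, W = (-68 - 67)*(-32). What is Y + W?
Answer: -26880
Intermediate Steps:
W = 4320 (W = -135*(-32) = 4320)
Y + W = -31200 + 4320 = -26880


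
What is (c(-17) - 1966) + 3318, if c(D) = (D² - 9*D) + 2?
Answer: 1796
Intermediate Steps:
c(D) = 2 + D² - 9*D
(c(-17) - 1966) + 3318 = ((2 + (-17)² - 9*(-17)) - 1966) + 3318 = ((2 + 289 + 153) - 1966) + 3318 = (444 - 1966) + 3318 = -1522 + 3318 = 1796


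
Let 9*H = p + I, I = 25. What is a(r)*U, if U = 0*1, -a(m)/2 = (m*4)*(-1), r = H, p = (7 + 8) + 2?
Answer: 0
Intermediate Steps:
p = 17 (p = 15 + 2 = 17)
H = 14/3 (H = (17 + 25)/9 = (⅑)*42 = 14/3 ≈ 4.6667)
r = 14/3 ≈ 4.6667
a(m) = 8*m (a(m) = -2*m*4*(-1) = -2*4*m*(-1) = -(-8)*m = 8*m)
U = 0
a(r)*U = (8*(14/3))*0 = (112/3)*0 = 0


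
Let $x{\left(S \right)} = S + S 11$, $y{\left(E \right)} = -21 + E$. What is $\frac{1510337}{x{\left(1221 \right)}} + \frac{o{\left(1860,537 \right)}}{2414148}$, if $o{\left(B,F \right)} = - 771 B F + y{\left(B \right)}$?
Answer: $- \frac{28928628449}{133985214} \approx -215.91$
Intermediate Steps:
$x{\left(S \right)} = 12 S$ ($x{\left(S \right)} = S + 11 S = 12 S$)
$o{\left(B,F \right)} = -21 + B - 771 B F$ ($o{\left(B,F \right)} = - 771 B F + \left(-21 + B\right) = -21 + B - 771 B F$)
$\frac{1510337}{x{\left(1221 \right)}} + \frac{o{\left(1860,537 \right)}}{2414148} = \frac{1510337}{12 \cdot 1221} + \frac{-21 + 1860 - 1434060 \cdot 537}{2414148} = \frac{1510337}{14652} + \left(-21 + 1860 - 770090220\right) \frac{1}{2414148} = 1510337 \cdot \frac{1}{14652} - \frac{256696127}{804716} = \frac{1510337}{14652} - \frac{256696127}{804716} = - \frac{28928628449}{133985214}$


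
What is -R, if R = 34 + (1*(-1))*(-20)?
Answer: -54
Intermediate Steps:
R = 54 (R = 34 - 1*(-20) = 34 + 20 = 54)
-R = -1*54 = -54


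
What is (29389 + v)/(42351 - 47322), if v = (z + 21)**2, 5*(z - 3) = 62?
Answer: -767849/124275 ≈ -6.1786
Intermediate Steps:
z = 77/5 (z = 3 + (1/5)*62 = 3 + 62/5 = 77/5 ≈ 15.400)
v = 33124/25 (v = (77/5 + 21)**2 = (182/5)**2 = 33124/25 ≈ 1325.0)
(29389 + v)/(42351 - 47322) = (29389 + 33124/25)/(42351 - 47322) = (767849/25)/(-4971) = (767849/25)*(-1/4971) = -767849/124275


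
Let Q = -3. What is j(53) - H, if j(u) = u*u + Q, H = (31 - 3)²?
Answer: 2022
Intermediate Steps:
H = 784 (H = 28² = 784)
j(u) = -3 + u² (j(u) = u*u - 3 = u² - 3 = -3 + u²)
j(53) - H = (-3 + 53²) - 1*784 = (-3 + 2809) - 784 = 2806 - 784 = 2022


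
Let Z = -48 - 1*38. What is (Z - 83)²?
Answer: 28561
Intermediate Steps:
Z = -86 (Z = -48 - 38 = -86)
(Z - 83)² = (-86 - 83)² = (-169)² = 28561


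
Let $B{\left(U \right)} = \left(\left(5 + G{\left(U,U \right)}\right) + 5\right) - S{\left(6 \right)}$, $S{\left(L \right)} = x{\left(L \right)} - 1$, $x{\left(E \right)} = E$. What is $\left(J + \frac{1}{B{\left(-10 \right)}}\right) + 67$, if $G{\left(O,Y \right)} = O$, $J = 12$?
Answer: $\frac{394}{5} \approx 78.8$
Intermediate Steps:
$S{\left(L \right)} = -1 + L$ ($S{\left(L \right)} = L - 1 = -1 + L$)
$B{\left(U \right)} = 5 + U$ ($B{\left(U \right)} = \left(\left(5 + U\right) + 5\right) - \left(-1 + 6\right) = \left(10 + U\right) - 5 = 5 + U$)
$\left(J + \frac{1}{B{\left(-10 \right)}}\right) + 67 = \left(12 + \frac{1}{5 - 10}\right) + 67 = \left(12 + \frac{1}{-5}\right) + 67 = \left(12 - \frac{1}{5}\right) + 67 = \frac{59}{5} + 67 = \frac{394}{5}$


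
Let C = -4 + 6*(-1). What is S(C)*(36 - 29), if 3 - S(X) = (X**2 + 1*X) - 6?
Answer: -567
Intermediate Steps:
C = -10 (C = -4 - 6 = -10)
S(X) = 9 - X - X**2 (S(X) = 3 - ((X**2 + 1*X) - 6) = 3 - ((X**2 + X) - 6) = 3 - ((X + X**2) - 6) = 3 - (-6 + X + X**2) = 3 + (6 - X - X**2) = 9 - X - X**2)
S(C)*(36 - 29) = (9 - 1*(-10) - 1*(-10)**2)*(36 - 29) = (9 + 10 - 1*100)*7 = (9 + 10 - 100)*7 = -81*7 = -567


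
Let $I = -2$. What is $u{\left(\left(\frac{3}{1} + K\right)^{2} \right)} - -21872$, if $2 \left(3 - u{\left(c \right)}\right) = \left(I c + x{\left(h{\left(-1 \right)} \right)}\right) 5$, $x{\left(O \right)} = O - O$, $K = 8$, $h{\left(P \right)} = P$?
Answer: $22480$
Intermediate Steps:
$x{\left(O \right)} = 0$
$u{\left(c \right)} = 3 + 5 c$ ($u{\left(c \right)} = 3 - \frac{\left(- 2 c + 0\right) 5}{2} = 3 - \frac{- 2 c 5}{2} = 3 - \frac{\left(-10\right) c}{2} = 3 + 5 c$)
$u{\left(\left(\frac{3}{1} + K\right)^{2} \right)} - -21872 = \left(3 + 5 \left(\frac{3}{1} + 8\right)^{2}\right) - -21872 = \left(3 + 5 \left(3 \cdot 1 + 8\right)^{2}\right) + 21872 = \left(3 + 5 \left(3 + 8\right)^{2}\right) + 21872 = \left(3 + 5 \cdot 11^{2}\right) + 21872 = \left(3 + 5 \cdot 121\right) + 21872 = \left(3 + 605\right) + 21872 = 608 + 21872 = 22480$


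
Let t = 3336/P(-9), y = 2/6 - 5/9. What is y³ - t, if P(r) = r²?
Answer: -30032/729 ≈ -41.196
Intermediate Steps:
y = -2/9 (y = 2*(⅙) - 5*⅑ = ⅓ - 5/9 = -2/9 ≈ -0.22222)
t = 1112/27 (t = 3336/((-9)²) = 3336/81 = 3336*(1/81) = 1112/27 ≈ 41.185)
y³ - t = (-2/9)³ - 1*1112/27 = -8/729 - 1112/27 = -30032/729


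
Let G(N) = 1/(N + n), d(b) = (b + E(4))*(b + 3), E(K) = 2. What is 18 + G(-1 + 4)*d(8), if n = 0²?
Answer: 164/3 ≈ 54.667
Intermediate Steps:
n = 0
d(b) = (2 + b)*(3 + b) (d(b) = (b + 2)*(b + 3) = (2 + b)*(3 + b))
G(N) = 1/N (G(N) = 1/(N + 0) = 1/N)
18 + G(-1 + 4)*d(8) = 18 + (6 + 8² + 5*8)/(-1 + 4) = 18 + (6 + 64 + 40)/3 = 18 + (⅓)*110 = 18 + 110/3 = 164/3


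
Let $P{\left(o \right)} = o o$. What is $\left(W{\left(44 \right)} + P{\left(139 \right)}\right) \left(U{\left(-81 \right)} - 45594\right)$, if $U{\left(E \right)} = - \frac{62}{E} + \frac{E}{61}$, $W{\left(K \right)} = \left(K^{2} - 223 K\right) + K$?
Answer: $- \frac{2588273319437}{4941} \approx -5.2384 \cdot 10^{8}$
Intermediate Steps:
$P{\left(o \right)} = o^{2}$
$W{\left(K \right)} = K^{2} - 222 K$
$U{\left(E \right)} = - \frac{62}{E} + \frac{E}{61}$ ($U{\left(E \right)} = - \frac{62}{E} + E \frac{1}{61} = - \frac{62}{E} + \frac{E}{61}$)
$\left(W{\left(44 \right)} + P{\left(139 \right)}\right) \left(U{\left(-81 \right)} - 45594\right) = \left(44 \left(-222 + 44\right) + 139^{2}\right) \left(\left(- \frac{62}{-81} + \frac{1}{61} \left(-81\right)\right) - 45594\right) = \left(44 \left(-178\right) + 19321\right) \left(\left(\left(-62\right) \left(- \frac{1}{81}\right) - \frac{81}{61}\right) - 45594\right) = \left(-7832 + 19321\right) \left(\left(\frac{62}{81} - \frac{81}{61}\right) - 45594\right) = 11489 \left(- \frac{2779}{4941} - 45594\right) = 11489 \left(- \frac{225282733}{4941}\right) = - \frac{2588273319437}{4941}$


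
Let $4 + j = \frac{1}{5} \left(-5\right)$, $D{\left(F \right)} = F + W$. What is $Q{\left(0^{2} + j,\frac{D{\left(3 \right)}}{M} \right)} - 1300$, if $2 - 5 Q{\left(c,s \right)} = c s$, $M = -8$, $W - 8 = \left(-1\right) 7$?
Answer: $- \frac{13001}{10} \approx -1300.1$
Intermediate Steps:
$W = 1$ ($W = 8 - 7 = 1$)
$D{\left(F \right)} = 1 + F$ ($D{\left(F \right)} = F + 1 = 1 + F$)
$j = -5$ ($j = -4 + \frac{1}{5} \left(-5\right) = -4 - 1 = -5$)
$Q{\left(c,s \right)} = \frac{2}{5} - \frac{c s}{5}$
$Q{\left(0^{2} + j,\frac{D{\left(3 \right)}}{M} \right)} - 1300 = \left(\frac{2}{5} - \frac{\left(0^{2} - 5\right) \frac{1 + 3}{-8}}{5}\right) - 1300 = \left(\frac{2}{5} - \frac{\left(0 - 5\right) 4 \left(- \frac{1}{8}\right)}{5}\right) - 1300 = \left(\frac{2}{5} - \left(-1\right) \left(- \frac{1}{2}\right)\right) - 1300 = \left(\frac{2}{5} - \frac{1}{2}\right) - 1300 = - \frac{1}{10} - 1300 = - \frac{13001}{10}$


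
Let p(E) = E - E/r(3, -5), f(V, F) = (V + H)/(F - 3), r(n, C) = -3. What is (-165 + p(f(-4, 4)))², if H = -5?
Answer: 31329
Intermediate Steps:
f(V, F) = (-5 + V)/(-3 + F) (f(V, F) = (V - 5)/(F - 3) = (-5 + V)/(-3 + F))
p(E) = 4*E/3 (p(E) = E - E/(-3) = E - E*(-1)/3 = E - (-1)*E/3 = E + E/3 = 4*E/3)
(-165 + p(f(-4, 4)))² = (-165 + 4*((-5 - 4)/(-3 + 4))/3)² = (-165 + 4*(-9/1)/3)² = (-165 + 4*(1*(-9))/3)² = (-165 + (4/3)*(-9))² = (-165 - 12)² = (-177)² = 31329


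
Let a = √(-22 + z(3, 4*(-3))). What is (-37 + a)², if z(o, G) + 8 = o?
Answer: 1342 - 222*I*√3 ≈ 1342.0 - 384.52*I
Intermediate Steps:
z(o, G) = -8 + o
a = 3*I*√3 (a = √(-22 + (-8 + 3)) = √(-22 - 5) = √(-27) = 3*I*√3 ≈ 5.1962*I)
(-37 + a)² = (-37 + 3*I*√3)²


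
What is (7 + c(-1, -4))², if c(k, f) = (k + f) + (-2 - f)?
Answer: 16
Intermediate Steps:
c(k, f) = -2 + k (c(k, f) = (f + k) + (-2 - f) = -2 + k)
(7 + c(-1, -4))² = (7 + (-2 - 1))² = (7 - 3)² = 4² = 16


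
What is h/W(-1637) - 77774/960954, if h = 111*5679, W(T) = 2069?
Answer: 302797348810/994106913 ≈ 304.59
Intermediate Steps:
h = 630369
h/W(-1637) - 77774/960954 = 630369/2069 - 77774/960954 = 630369*(1/2069) - 77774*1/960954 = 630369/2069 - 38887/480477 = 302797348810/994106913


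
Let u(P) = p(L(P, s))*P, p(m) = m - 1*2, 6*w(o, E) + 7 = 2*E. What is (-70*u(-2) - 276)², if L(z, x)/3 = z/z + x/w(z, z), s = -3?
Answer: 36772096/121 ≈ 3.0390e+5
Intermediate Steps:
w(o, E) = -7/6 + E/3 (w(o, E) = -7/6 + (2*E)/6 = -7/6 + E/3)
L(z, x) = 3 + 3*x/(-7/6 + z/3) (L(z, x) = 3*(z/z + x/(-7/6 + z/3)) = 3*(1 + x/(-7/6 + z/3)) = 3 + 3*x/(-7/6 + z/3))
p(m) = -2 + m (p(m) = m - 2 = -2 + m)
u(P) = P*(-2 + 3*(-25 + 2*P)/(-7 + 2*P)) (u(P) = (-2 + 3*(-7 + 2*P + 6*(-3))/(-7 + 2*P))*P = (-2 + 3*(-7 + 2*P - 18)/(-7 + 2*P))*P = (-2 + 3*(-25 + 2*P)/(-7 + 2*P))*P = P*(-2 + 3*(-25 + 2*P)/(-7 + 2*P)))
(-70*u(-2) - 276)² = (-(-140)*(-61 + 2*(-2))/(-7 + 2*(-2)) - 276)² = (-(-140)*(-61 - 4)/(-7 - 4) - 276)² = (-(-140)*(-65)/(-11) - 276)² = (-(-140)*(-1)*(-65)/11 - 276)² = (-70*(-130/11) - 276)² = (9100/11 - 276)² = (6064/11)² = 36772096/121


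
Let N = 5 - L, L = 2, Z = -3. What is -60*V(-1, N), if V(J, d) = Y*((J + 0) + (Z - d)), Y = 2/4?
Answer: 210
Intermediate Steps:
Y = ½ (Y = 2*(¼) = ½ ≈ 0.50000)
N = 3 (N = 5 - 1*2 = 5 - 2 = 3)
V(J, d) = -3/2 + J/2 - d/2 (V(J, d) = ((J + 0) + (-3 - d))/2 = (J + (-3 - d))/2 = (-3 + J - d)/2 = -3/2 + J/2 - d/2)
-60*V(-1, N) = -60*(-3/2 + (½)*(-1) - ½*3) = -60*(-3/2 - ½ - 3/2) = -60*(-7/2) = 210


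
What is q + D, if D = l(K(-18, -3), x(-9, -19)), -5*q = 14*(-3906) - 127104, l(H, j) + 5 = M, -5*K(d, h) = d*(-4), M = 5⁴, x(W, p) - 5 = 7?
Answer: 184888/5 ≈ 36978.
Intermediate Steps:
x(W, p) = 12 (x(W, p) = 5 + 7 = 12)
M = 625
K(d, h) = 4*d/5 (K(d, h) = -d*(-4)/5 = -(-4)*d/5 = 4*d/5)
l(H, j) = 620 (l(H, j) = -5 + 625 = 620)
q = 181788/5 (q = -(14*(-3906) - 127104)/5 = -(-54684 - 127104)/5 = -⅕*(-181788) = 181788/5 ≈ 36358.)
D = 620
q + D = 181788/5 + 620 = 184888/5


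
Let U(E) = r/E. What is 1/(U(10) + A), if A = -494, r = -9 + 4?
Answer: -2/989 ≈ -0.0020222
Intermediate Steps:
r = -5
U(E) = -5/E
1/(U(10) + A) = 1/(-5/10 - 494) = 1/(-5*1/10 - 494) = 1/(-1/2 - 494) = 1/(-989/2) = -2/989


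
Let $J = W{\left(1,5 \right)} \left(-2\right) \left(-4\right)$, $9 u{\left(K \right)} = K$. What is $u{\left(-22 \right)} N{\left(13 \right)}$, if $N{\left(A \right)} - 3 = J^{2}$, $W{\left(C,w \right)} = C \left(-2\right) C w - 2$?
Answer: $- \frac{67606}{3} \approx -22535.0$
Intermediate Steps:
$u{\left(K \right)} = \frac{K}{9}$
$W{\left(C,w \right)} = -2 - 2 w C^{2}$ ($W{\left(C,w \right)} = - 2 C C w - 2 = - 2 C^{2} w - 2 = - 2 w C^{2} - 2 = -2 - 2 w C^{2}$)
$J = -96$ ($J = \left(-2 - 10 \cdot 1^{2}\right) \left(-2\right) \left(-4\right) = \left(-2 - 10 \cdot 1\right) \left(-2\right) \left(-4\right) = \left(-2 - 10\right) \left(-2\right) \left(-4\right) = \left(-12\right) \left(-2\right) \left(-4\right) = 24 \left(-4\right) = -96$)
$N{\left(A \right)} = 9219$ ($N{\left(A \right)} = 3 + \left(-96\right)^{2} = 3 + 9216 = 9219$)
$u{\left(-22 \right)} N{\left(13 \right)} = \frac{1}{9} \left(-22\right) 9219 = \left(- \frac{22}{9}\right) 9219 = - \frac{67606}{3}$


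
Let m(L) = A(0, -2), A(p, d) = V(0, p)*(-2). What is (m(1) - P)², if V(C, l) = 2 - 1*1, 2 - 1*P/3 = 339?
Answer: 1018081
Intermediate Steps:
P = -1011 (P = 6 - 3*339 = 6 - 1017 = -1011)
V(C, l) = 1 (V(C, l) = 2 - 1 = 1)
A(p, d) = -2 (A(p, d) = 1*(-2) = -2)
m(L) = -2
(m(1) - P)² = (-2 - 1*(-1011))² = (-2 + 1011)² = 1009² = 1018081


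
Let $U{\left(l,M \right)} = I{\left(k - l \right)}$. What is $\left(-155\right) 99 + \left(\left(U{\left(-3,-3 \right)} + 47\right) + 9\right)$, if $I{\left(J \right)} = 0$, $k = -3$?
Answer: $-15289$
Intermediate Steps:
$U{\left(l,M \right)} = 0$
$\left(-155\right) 99 + \left(\left(U{\left(-3,-3 \right)} + 47\right) + 9\right) = \left(-155\right) 99 + \left(\left(0 + 47\right) + 9\right) = -15345 + \left(47 + 9\right) = -15345 + 56 = -15289$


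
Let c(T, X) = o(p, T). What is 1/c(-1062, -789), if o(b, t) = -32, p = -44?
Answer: -1/32 ≈ -0.031250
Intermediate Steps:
c(T, X) = -32
1/c(-1062, -789) = 1/(-32) = -1/32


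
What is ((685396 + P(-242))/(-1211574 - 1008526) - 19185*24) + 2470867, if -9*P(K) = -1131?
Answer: 2678008978307/1332060 ≈ 2.0104e+6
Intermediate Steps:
P(K) = 377/3 (P(K) = -⅑*(-1131) = 377/3)
((685396 + P(-242))/(-1211574 - 1008526) - 19185*24) + 2470867 = ((685396 + 377/3)/(-1211574 - 1008526) - 19185*24) + 2470867 = ((2056565/3)/(-2220100) - 460440) + 2470867 = ((2056565/3)*(-1/2220100) - 460440) + 2470867 = (-411313/1332060 - 460440) + 2470867 = -613334117713/1332060 + 2470867 = 2678008978307/1332060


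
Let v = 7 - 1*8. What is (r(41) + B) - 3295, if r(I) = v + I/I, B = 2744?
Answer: -551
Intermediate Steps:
v = -1 (v = 7 - 8 = -1)
r(I) = 0 (r(I) = -1 + I/I = -1 + 1 = 0)
(r(41) + B) - 3295 = (0 + 2744) - 3295 = 2744 - 3295 = -551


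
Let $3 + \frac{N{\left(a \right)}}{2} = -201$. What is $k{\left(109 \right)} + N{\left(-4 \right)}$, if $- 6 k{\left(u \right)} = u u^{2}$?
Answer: $- \frac{1297477}{6} \approx -2.1625 \cdot 10^{5}$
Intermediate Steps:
$k{\left(u \right)} = - \frac{u^{3}}{6}$ ($k{\left(u \right)} = - \frac{u u^{2}}{6} = - \frac{u^{3}}{6}$)
$N{\left(a \right)} = -408$ ($N{\left(a \right)} = -6 + 2 \left(-201\right) = -6 - 402 = -408$)
$k{\left(109 \right)} + N{\left(-4 \right)} = - \frac{109^{3}}{6} - 408 = \left(- \frac{1}{6}\right) 1295029 - 408 = - \frac{1295029}{6} - 408 = - \frac{1297477}{6}$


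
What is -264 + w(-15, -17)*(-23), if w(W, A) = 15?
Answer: -609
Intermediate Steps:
-264 + w(-15, -17)*(-23) = -264 + 15*(-23) = -264 - 345 = -609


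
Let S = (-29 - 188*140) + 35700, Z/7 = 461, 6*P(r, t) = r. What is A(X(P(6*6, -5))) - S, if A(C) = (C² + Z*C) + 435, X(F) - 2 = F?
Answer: 16964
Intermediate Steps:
P(r, t) = r/6
X(F) = 2 + F
Z = 3227 (Z = 7*461 = 3227)
A(C) = 435 + C² + 3227*C (A(C) = (C² + 3227*C) + 435 = 435 + C² + 3227*C)
S = 9351 (S = (-29 - 26320) + 35700 = -26349 + 35700 = 9351)
A(X(P(6*6, -5))) - S = (435 + (2 + (6*6)/6)² + 3227*(2 + (6*6)/6)) - 1*9351 = (435 + (2 + (⅙)*36)² + 3227*(2 + (⅙)*36)) - 9351 = (435 + (2 + 6)² + 3227*(2 + 6)) - 9351 = (435 + 8² + 3227*8) - 9351 = (435 + 64 + 25816) - 9351 = 26315 - 9351 = 16964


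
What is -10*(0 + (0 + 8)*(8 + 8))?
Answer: -1280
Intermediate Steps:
-10*(0 + (0 + 8)*(8 + 8)) = -10*(0 + 8*16) = -10*(0 + 128) = -10*128 = -1280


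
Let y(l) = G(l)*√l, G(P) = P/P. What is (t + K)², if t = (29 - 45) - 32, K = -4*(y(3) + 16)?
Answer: 12592 + 896*√3 ≈ 14144.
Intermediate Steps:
G(P) = 1
y(l) = √l (y(l) = 1*√l = √l)
K = -64 - 4*√3 (K = -4*(√3 + 16) = -4*(16 + √3) = -64 - 4*√3 ≈ -70.928)
t = -48 (t = -16 - 32 = -48)
(t + K)² = (-48 + (-64 - 4*√3))² = (-112 - 4*√3)²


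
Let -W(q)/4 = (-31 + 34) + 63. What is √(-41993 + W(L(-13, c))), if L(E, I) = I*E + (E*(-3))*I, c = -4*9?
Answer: I*√42257 ≈ 205.57*I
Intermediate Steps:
c = -36
L(E, I) = -2*E*I (L(E, I) = E*I + (-3*E)*I = E*I - 3*E*I = -2*E*I)
W(q) = -264 (W(q) = -4*((-31 + 34) + 63) = -4*(3 + 63) = -4*66 = -264)
√(-41993 + W(L(-13, c))) = √(-41993 - 264) = √(-42257) = I*√42257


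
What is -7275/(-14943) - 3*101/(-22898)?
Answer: 57036893/114054938 ≈ 0.50008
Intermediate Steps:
-7275/(-14943) - 3*101/(-22898) = -7275*(-1/14943) - 303*(-1/22898) = 2425/4981 + 303/22898 = 57036893/114054938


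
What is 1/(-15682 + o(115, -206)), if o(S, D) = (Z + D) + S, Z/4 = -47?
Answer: -1/15961 ≈ -6.2653e-5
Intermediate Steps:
Z = -188 (Z = 4*(-47) = -188)
o(S, D) = -188 + D + S (o(S, D) = (-188 + D) + S = -188 + D + S)
1/(-15682 + o(115, -206)) = 1/(-15682 + (-188 - 206 + 115)) = 1/(-15682 - 279) = 1/(-15961) = -1/15961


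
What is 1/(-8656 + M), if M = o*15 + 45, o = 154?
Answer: -1/6301 ≈ -0.00015871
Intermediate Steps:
M = 2355 (M = 154*15 + 45 = 2310 + 45 = 2355)
1/(-8656 + M) = 1/(-8656 + 2355) = 1/(-6301) = -1/6301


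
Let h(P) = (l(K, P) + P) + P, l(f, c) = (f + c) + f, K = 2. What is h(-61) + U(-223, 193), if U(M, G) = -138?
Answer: -317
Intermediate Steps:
l(f, c) = c + 2*f (l(f, c) = (c + f) + f = c + 2*f)
h(P) = 4 + 3*P (h(P) = ((P + 2*2) + P) + P = ((P + 4) + P) + P = ((4 + P) + P) + P = (4 + 2*P) + P = 4 + 3*P)
h(-61) + U(-223, 193) = (4 + 3*(-61)) - 138 = (4 - 183) - 138 = -179 - 138 = -317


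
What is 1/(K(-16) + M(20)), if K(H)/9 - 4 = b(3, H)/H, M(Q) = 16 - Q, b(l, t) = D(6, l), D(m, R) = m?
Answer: 8/229 ≈ 0.034935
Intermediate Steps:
b(l, t) = 6
K(H) = 36 + 54/H (K(H) = 36 + 9*(6/H) = 36 + 54/H)
1/(K(-16) + M(20)) = 1/((36 + 54/(-16)) + (16 - 1*20)) = 1/((36 + 54*(-1/16)) + (16 - 20)) = 1/((36 - 27/8) - 4) = 1/(261/8 - 4) = 1/(229/8) = 8/229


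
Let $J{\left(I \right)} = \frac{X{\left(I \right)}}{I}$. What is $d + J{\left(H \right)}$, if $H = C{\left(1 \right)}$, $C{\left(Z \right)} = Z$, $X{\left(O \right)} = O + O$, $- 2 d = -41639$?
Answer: $\frac{41643}{2} \approx 20822.0$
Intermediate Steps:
$d = \frac{41639}{2}$ ($d = \left(- \frac{1}{2}\right) \left(-41639\right) = \frac{41639}{2} \approx 20820.0$)
$X{\left(O \right)} = 2 O$
$H = 1$
$J{\left(I \right)} = 2$ ($J{\left(I \right)} = \frac{2 I}{I} = 2$)
$d + J{\left(H \right)} = \frac{41639}{2} + 2 = \frac{41643}{2}$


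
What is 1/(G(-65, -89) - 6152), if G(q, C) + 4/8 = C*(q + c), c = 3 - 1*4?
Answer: -2/557 ≈ -0.0035907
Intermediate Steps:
c = -1 (c = 3 - 4 = -1)
G(q, C) = -½ + C*(-1 + q) (G(q, C) = -½ + C*(q - 1) = -½ + C*(-1 + q))
1/(G(-65, -89) - 6152) = 1/((-½ - 1*(-89) - 89*(-65)) - 6152) = 1/((-½ + 89 + 5785) - 6152) = 1/(11747/2 - 6152) = 1/(-557/2) = -2/557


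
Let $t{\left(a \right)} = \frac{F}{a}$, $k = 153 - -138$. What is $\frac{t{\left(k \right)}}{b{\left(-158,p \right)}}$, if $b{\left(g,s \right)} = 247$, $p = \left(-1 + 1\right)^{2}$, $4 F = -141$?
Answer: $- \frac{47}{95836} \approx -0.00049042$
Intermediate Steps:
$F = - \frac{141}{4}$ ($F = \frac{1}{4} \left(-141\right) = - \frac{141}{4} \approx -35.25$)
$k = 291$ ($k = 153 + 138 = 291$)
$p = 0$ ($p = 0^{2} = 0$)
$t{\left(a \right)} = - \frac{141}{4 a}$
$\frac{t{\left(k \right)}}{b{\left(-158,p \right)}} = \frac{\left(- \frac{141}{4}\right) \frac{1}{291}}{247} = \left(- \frac{141}{4}\right) \frac{1}{291} \cdot \frac{1}{247} = \left(- \frac{47}{388}\right) \frac{1}{247} = - \frac{47}{95836}$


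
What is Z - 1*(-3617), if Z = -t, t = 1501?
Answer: 2116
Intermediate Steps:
Z = -1501 (Z = -1*1501 = -1501)
Z - 1*(-3617) = -1501 - 1*(-3617) = -1501 + 3617 = 2116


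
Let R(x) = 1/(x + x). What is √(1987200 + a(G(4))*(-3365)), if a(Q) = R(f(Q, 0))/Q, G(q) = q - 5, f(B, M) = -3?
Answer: √71519010/6 ≈ 1409.5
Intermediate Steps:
G(q) = -5 + q
R(x) = 1/(2*x)
a(Q) = -1/(6*Q) (a(Q) = ((½)/(-3))/Q = ((½)*(-⅓))/Q = -1/(6*Q))
√(1987200 + a(G(4))*(-3365)) = √(1987200 - 1/(6*(-5 + 4))*(-3365)) = √(1987200 - ⅙/(-1)*(-3365)) = √(1987200 - ⅙*(-1)*(-3365)) = √(1987200 + (⅙)*(-3365)) = √(1987200 - 3365/6) = √(11919835/6) = √71519010/6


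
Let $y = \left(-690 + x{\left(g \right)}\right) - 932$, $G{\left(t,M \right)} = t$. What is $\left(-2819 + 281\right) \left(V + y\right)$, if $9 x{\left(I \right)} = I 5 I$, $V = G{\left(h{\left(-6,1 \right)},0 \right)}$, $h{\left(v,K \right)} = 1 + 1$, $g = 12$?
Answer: $3908520$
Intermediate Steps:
$h{\left(v,K \right)} = 2$
$V = 2$
$x{\left(I \right)} = \frac{5 I^{2}}{9}$ ($x{\left(I \right)} = \frac{I 5 I}{9} = \frac{5 I I}{9} = \frac{5 I^{2}}{9}$)
$y = -1542$ ($y = \left(-690 + \frac{5 \cdot 12^{2}}{9}\right) - 932 = \left(-690 + \frac{5}{9} \cdot 144\right) - 932 = \left(-690 + 80\right) - 932 = -610 - 932 = -1542$)
$\left(-2819 + 281\right) \left(V + y\right) = \left(-2819 + 281\right) \left(2 - 1542\right) = \left(-2538\right) \left(-1540\right) = 3908520$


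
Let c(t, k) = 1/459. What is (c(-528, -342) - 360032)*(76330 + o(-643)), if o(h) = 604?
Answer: -12713704089658/459 ≈ -2.7699e+10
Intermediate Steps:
c(t, k) = 1/459
(c(-528, -342) - 360032)*(76330 + o(-643)) = (1/459 - 360032)*(76330 + 604) = -165254687/459*76934 = -12713704089658/459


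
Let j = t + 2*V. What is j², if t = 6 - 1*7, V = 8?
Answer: 225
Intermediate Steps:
t = -1 (t = 6 - 7 = -1)
j = 15 (j = -1 + 2*8 = -1 + 16 = 15)
j² = 15² = 225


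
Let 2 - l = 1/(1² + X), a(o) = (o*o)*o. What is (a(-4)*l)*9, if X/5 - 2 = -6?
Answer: -22464/19 ≈ -1182.3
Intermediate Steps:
a(o) = o³ (a(o) = o²*o = o³)
X = -20 (X = 10 + 5*(-6) = 10 - 30 = -20)
l = 39/19 (l = 2 - 1/(1² - 20) = 2 - 1/(1 - 20) = 2 - 1/(-19) = 2 - 1*(-1/19) = 2 + 1/19 = 39/19 ≈ 2.0526)
(a(-4)*l)*9 = ((-4)³*(39/19))*9 = -64*39/19*9 = -2496/19*9 = -22464/19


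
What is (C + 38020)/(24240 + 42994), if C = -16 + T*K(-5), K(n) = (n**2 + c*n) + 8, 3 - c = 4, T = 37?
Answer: 19705/33617 ≈ 0.58616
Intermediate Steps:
c = -1 (c = 3 - 1*4 = 3 - 4 = -1)
K(n) = 8 + n**2 - n (K(n) = (n**2 - n) + 8 = 8 + n**2 - n)
C = 1390 (C = -16 + 37*(8 + (-5)**2 - 1*(-5)) = -16 + 37*(8 + 25 + 5) = -16 + 37*38 = -16 + 1406 = 1390)
(C + 38020)/(24240 + 42994) = (1390 + 38020)/(24240 + 42994) = 39410/67234 = 39410*(1/67234) = 19705/33617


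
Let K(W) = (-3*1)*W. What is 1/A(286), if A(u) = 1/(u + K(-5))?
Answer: 301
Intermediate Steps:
K(W) = -3*W
A(u) = 1/(15 + u) (A(u) = 1/(u - 3*(-5)) = 1/(u + 15) = 1/(15 + u))
1/A(286) = 1/(1/(15 + 286)) = 1/(1/301) = 301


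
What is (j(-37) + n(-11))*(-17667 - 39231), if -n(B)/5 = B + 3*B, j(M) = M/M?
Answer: -12574458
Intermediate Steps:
j(M) = 1
n(B) = -20*B (n(B) = -5*(B + 3*B) = -20*B)
(j(-37) + n(-11))*(-17667 - 39231) = (1 - 20*(-11))*(-17667 - 39231) = (1 + 220)*(-56898) = 221*(-56898) = -12574458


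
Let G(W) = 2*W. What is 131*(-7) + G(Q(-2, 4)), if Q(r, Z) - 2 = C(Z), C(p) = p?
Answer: -905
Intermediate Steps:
Q(r, Z) = 2 + Z
131*(-7) + G(Q(-2, 4)) = 131*(-7) + 2*(2 + 4) = -917 + 2*6 = -917 + 12 = -905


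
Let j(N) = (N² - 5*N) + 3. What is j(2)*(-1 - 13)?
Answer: 42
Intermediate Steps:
j(N) = 3 + N² - 5*N
j(2)*(-1 - 13) = (3 + 2² - 5*2)*(-1 - 13) = (3 + 4 - 10)*(-14) = -3*(-14) = 42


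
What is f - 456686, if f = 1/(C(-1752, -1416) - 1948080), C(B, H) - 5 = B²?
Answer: -512140924293/1121429 ≈ -4.5669e+5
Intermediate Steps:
C(B, H) = 5 + B²
f = 1/1121429 (f = 1/((5 + (-1752)²) - 1948080) = 1/((5 + 3069504) - 1948080) = 1/(3069509 - 1948080) = 1/1121429 ≈ 8.9172e-7)
f - 456686 = 1/1121429 - 456686 = -512140924293/1121429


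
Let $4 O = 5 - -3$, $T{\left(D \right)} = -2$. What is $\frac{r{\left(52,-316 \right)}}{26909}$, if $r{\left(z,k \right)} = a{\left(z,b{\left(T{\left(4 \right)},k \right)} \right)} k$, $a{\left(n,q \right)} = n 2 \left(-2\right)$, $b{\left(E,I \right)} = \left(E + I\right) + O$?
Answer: $\frac{65728}{26909} \approx 2.4426$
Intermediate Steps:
$O = 2$ ($O = \frac{5 - -3}{4} = \frac{5 + 3}{4} = \frac{1}{4} \cdot 8 = 2$)
$b{\left(E,I \right)} = 2 + E + I$ ($b{\left(E,I \right)} = \left(E + I\right) + 2 = 2 + E + I$)
$a{\left(n,q \right)} = - 4 n$ ($a{\left(n,q \right)} = 2 n \left(-2\right) = - 4 n$)
$r{\left(z,k \right)} = - 4 k z$ ($r{\left(z,k \right)} = - 4 z k = - 4 k z$)
$\frac{r{\left(52,-316 \right)}}{26909} = \frac{\left(-4\right) \left(-316\right) 52}{26909} = 65728 \cdot \frac{1}{26909} = \frac{65728}{26909}$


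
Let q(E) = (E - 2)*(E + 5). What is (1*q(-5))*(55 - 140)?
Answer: 0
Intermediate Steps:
q(E) = (-2 + E)*(5 + E)
(1*q(-5))*(55 - 140) = (1*(-10 + (-5)**2 + 3*(-5)))*(55 - 140) = (1*(-10 + 25 - 15))*(-85) = (1*0)*(-85) = 0*(-85) = 0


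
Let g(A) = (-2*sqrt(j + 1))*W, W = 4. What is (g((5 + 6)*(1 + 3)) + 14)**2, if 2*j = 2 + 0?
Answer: 324 - 224*sqrt(2) ≈ 7.2162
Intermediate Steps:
j = 1 (j = (2 + 0)/2 = (1/2)*2 = 1)
g(A) = -8*sqrt(2) (g(A) = -2*sqrt(1 + 1)*4 = -2*sqrt(2)*4 = -8*sqrt(2))
(g((5 + 6)*(1 + 3)) + 14)**2 = (-8*sqrt(2) + 14)**2 = (14 - 8*sqrt(2))**2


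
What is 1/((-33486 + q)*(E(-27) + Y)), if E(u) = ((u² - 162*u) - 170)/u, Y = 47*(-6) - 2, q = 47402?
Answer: -27/175355516 ≈ -1.5397e-7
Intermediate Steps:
Y = -284 (Y = -282 - 2 = -284)
E(u) = (-170 + u² - 162*u)/u
1/((-33486 + q)*(E(-27) + Y)) = 1/((-33486 + 47402)*((-162 - 27 - 170/(-27)) - 284)) = 1/(13916*((-162 - 27 - 170*(-1/27)) - 284)) = 1/(13916*((-162 - 27 + 170/27) - 284)) = 1/(13916*(-4933/27 - 284)) = 1/(13916*(-12601/27)) = 1/(-175355516/27) = -27/175355516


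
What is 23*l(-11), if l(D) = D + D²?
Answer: 2530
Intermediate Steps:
23*l(-11) = 23*(-11*(1 - 11)) = 23*(-11*(-10)) = 23*110 = 2530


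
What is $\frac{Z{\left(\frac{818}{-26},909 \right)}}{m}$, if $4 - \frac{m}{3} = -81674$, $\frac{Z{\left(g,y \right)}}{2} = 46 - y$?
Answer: $- \frac{863}{122517} \approx -0.0070439$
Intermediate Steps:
$Z{\left(g,y \right)} = 92 - 2 y$ ($Z{\left(g,y \right)} = 2 \left(46 - y\right) = 92 - 2 y$)
$m = 245034$ ($m = 12 - -245022 = 12 + 245022 = 245034$)
$\frac{Z{\left(\frac{818}{-26},909 \right)}}{m} = \frac{92 - 1818}{245034} = \left(92 - 1818\right) \frac{1}{245034} = \left(-1726\right) \frac{1}{245034} = - \frac{863}{122517}$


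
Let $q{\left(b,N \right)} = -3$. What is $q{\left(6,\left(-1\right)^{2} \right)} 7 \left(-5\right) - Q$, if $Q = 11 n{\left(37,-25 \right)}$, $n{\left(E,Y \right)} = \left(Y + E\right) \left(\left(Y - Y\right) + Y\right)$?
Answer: $3405$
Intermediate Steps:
$n{\left(E,Y \right)} = Y \left(E + Y\right)$ ($n{\left(E,Y \right)} = \left(E + Y\right) \left(0 + Y\right) = \left(E + Y\right) Y = Y \left(E + Y\right)$)
$Q = -3300$ ($Q = 11 \left(- 25 \left(37 - 25\right)\right) = 11 \left(\left(-25\right) 12\right) = 11 \left(-300\right) = -3300$)
$q{\left(6,\left(-1\right)^{2} \right)} 7 \left(-5\right) - Q = \left(-3\right) 7 \left(-5\right) - -3300 = \left(-21\right) \left(-5\right) + 3300 = 105 + 3300 = 3405$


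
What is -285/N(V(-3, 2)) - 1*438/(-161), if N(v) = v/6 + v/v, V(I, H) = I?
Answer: -91332/161 ≈ -567.28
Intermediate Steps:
N(v) = 1 + v/6 (N(v) = v*(⅙) + 1 = v/6 + 1 = 1 + v/6)
-285/N(V(-3, 2)) - 1*438/(-161) = -285/(1 + (⅙)*(-3)) - 1*438/(-161) = -285/(1 - ½) - 438*(-1/161) = -285/½ + 438/161 = -285*2 + 438/161 = -570 + 438/161 = -91332/161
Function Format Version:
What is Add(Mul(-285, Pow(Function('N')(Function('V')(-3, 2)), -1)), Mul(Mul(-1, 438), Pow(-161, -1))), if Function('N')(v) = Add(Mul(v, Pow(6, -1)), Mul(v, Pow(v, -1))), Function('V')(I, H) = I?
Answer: Rational(-91332, 161) ≈ -567.28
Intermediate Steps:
Function('N')(v) = Add(1, Mul(Rational(1, 6), v)) (Function('N')(v) = Add(Mul(v, Rational(1, 6)), 1) = Add(Mul(Rational(1, 6), v), 1) = Add(1, Mul(Rational(1, 6), v)))
Add(Mul(-285, Pow(Function('N')(Function('V')(-3, 2)), -1)), Mul(Mul(-1, 438), Pow(-161, -1))) = Add(Mul(-285, Pow(Add(1, Mul(Rational(1, 6), -3)), -1)), Mul(Mul(-1, 438), Pow(-161, -1))) = Add(Mul(-285, Pow(Add(1, Rational(-1, 2)), -1)), Mul(-438, Rational(-1, 161))) = Add(Mul(-285, Pow(Rational(1, 2), -1)), Rational(438, 161)) = Add(Mul(-285, 2), Rational(438, 161)) = Add(-570, Rational(438, 161)) = Rational(-91332, 161)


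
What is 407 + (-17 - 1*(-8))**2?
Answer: 488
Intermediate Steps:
407 + (-17 - 1*(-8))**2 = 407 + (-17 + 8)**2 = 407 + (-9)**2 = 407 + 81 = 488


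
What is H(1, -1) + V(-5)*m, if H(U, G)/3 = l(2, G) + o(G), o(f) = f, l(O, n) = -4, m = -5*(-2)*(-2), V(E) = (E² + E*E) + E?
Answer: -915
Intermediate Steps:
V(E) = E + 2*E² (V(E) = (E² + E²) + E = 2*E² + E = E + 2*E²)
m = -20 (m = 10*(-2) = -20)
H(U, G) = -12 + 3*G (H(U, G) = 3*(-4 + G) = -12 + 3*G)
H(1, -1) + V(-5)*m = (-12 + 3*(-1)) - 5*(1 + 2*(-5))*(-20) = (-12 - 3) - 5*(1 - 10)*(-20) = -15 - 5*(-9)*(-20) = -15 + 45*(-20) = -15 - 900 = -915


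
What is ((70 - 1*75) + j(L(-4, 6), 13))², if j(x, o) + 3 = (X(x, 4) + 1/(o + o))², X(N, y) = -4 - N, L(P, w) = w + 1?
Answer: 5748217489/456976 ≈ 12579.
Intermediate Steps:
L(P, w) = 1 + w
j(x, o) = -3 + (-4 + 1/(2*o) - x)² (j(x, o) = -3 + ((-4 - x) + 1/(o + o))² = -3 + ((-4 - x) + 1/(2*o))² = -3 + (-4 + 1/(2*o) - x)²)
((70 - 1*75) + j(L(-4, 6), 13))² = ((70 - 1*75) + (-3 + (¼)*(-1 + 8*13 + 2*13*(1 + 6))²/13²))² = ((70 - 75) + (-3 + (¼)*(1/169)*(-1 + 104 + 2*13*7)²))² = (-5 + (-3 + (¼)*(1/169)*(-1 + 104 + 182)²))² = (-5 + (-3 + (¼)*(1/169)*285²))² = (-5 + (-3 + (¼)*(1/169)*81225))² = (-5 + (-3 + 81225/676))² = (-5 + 79197/676)² = (75817/676)² = 5748217489/456976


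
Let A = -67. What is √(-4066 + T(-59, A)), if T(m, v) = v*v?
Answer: 3*√47 ≈ 20.567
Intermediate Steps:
T(m, v) = v²
√(-4066 + T(-59, A)) = √(-4066 + (-67)²) = √(-4066 + 4489) = √423 = 3*√47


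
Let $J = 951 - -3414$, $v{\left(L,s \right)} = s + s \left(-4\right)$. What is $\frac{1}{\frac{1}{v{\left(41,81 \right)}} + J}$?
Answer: $\frac{243}{1060694} \approx 0.0002291$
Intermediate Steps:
$v{\left(L,s \right)} = - 3 s$ ($v{\left(L,s \right)} = s - 4 s = - 3 s$)
$J = 4365$ ($J = 951 + 3414 = 4365$)
$\frac{1}{\frac{1}{v{\left(41,81 \right)}} + J} = \frac{1}{\frac{1}{\left(-3\right) 81} + 4365} = \frac{1}{\frac{1}{-243} + 4365} = \frac{1}{- \frac{1}{243} + 4365} = \frac{1}{\frac{1060694}{243}} = \frac{243}{1060694}$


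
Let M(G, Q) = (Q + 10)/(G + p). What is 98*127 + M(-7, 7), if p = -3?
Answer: 124443/10 ≈ 12444.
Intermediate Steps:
M(G, Q) = (10 + Q)/(-3 + G) (M(G, Q) = (Q + 10)/(G - 3) = (10 + Q)/(-3 + G))
98*127 + M(-7, 7) = 98*127 + (10 + 7)/(-3 - 7) = 12446 + 17/(-10) = 12446 - 1/10*17 = 12446 - 17/10 = 124443/10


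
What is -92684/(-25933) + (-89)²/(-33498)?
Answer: 2899313339/868703634 ≈ 3.3375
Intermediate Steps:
-92684/(-25933) + (-89)²/(-33498) = -92684*(-1/25933) + 7921*(-1/33498) = 92684/25933 - 7921/33498 = 2899313339/868703634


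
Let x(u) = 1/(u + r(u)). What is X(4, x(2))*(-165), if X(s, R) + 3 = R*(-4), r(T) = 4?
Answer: 605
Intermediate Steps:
x(u) = 1/(4 + u) (x(u) = 1/(u + 4) = 1/(4 + u))
X(s, R) = -3 - 4*R (X(s, R) = -3 + R*(-4) = -3 - 4*R)
X(4, x(2))*(-165) = (-3 - 4/(4 + 2))*(-165) = (-3 - 4/6)*(-165) = (-3 - 4*⅙)*(-165) = (-3 - ⅔)*(-165) = -11/3*(-165) = 605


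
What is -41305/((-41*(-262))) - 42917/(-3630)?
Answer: 77769316/9748365 ≈ 7.9777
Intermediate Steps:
-41305/((-41*(-262))) - 42917/(-3630) = -41305/10742 - 42917*(-1/3630) = -41305*1/10742 + 42917/3630 = -41305/10742 + 42917/3630 = 77769316/9748365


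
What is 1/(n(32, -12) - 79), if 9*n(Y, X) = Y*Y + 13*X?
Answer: 9/157 ≈ 0.057325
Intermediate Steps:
n(Y, X) = Y**2/9 + 13*X/9 (n(Y, X) = (Y*Y + 13*X)/9 = (Y**2 + 13*X)/9 = Y**2/9 + 13*X/9)
1/(n(32, -12) - 79) = 1/(((1/9)*32**2 + (13/9)*(-12)) - 79) = 1/(((1/9)*1024 - 52/3) - 79) = 1/((1024/9 - 52/3) - 79) = 1/(868/9 - 79) = 1/(157/9) = 9/157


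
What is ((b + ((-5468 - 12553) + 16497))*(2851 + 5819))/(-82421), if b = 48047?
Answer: -403354410/82421 ≈ -4893.8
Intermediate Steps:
((b + ((-5468 - 12553) + 16497))*(2851 + 5819))/(-82421) = ((48047 + ((-5468 - 12553) + 16497))*(2851 + 5819))/(-82421) = ((48047 + (-18021 + 16497))*8670)*(-1/82421) = ((48047 - 1524)*8670)*(-1/82421) = (46523*8670)*(-1/82421) = 403354410*(-1/82421) = -403354410/82421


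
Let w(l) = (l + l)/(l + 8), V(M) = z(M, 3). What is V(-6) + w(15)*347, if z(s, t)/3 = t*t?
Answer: 11031/23 ≈ 479.61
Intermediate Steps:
z(s, t) = 3*t**2 (z(s, t) = 3*(t*t) = 3*t**2)
V(M) = 27 (V(M) = 3*3**2 = 3*9 = 27)
w(l) = 2*l/(8 + l) (w(l) = (2*l)/(8 + l) = 2*l/(8 + l))
V(-6) + w(15)*347 = 27 + (2*15/(8 + 15))*347 = 27 + (2*15/23)*347 = 27 + (2*15*(1/23))*347 = 27 + (30/23)*347 = 27 + 10410/23 = 11031/23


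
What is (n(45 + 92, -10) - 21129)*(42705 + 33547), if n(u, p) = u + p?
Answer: -1601444504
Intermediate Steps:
n(u, p) = p + u
(n(45 + 92, -10) - 21129)*(42705 + 33547) = ((-10 + (45 + 92)) - 21129)*(42705 + 33547) = ((-10 + 137) - 21129)*76252 = (127 - 21129)*76252 = -21002*76252 = -1601444504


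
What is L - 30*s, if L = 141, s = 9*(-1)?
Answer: 411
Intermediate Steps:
s = -9
L - 30*s = 141 - 30*(-9) = 141 + 270 = 411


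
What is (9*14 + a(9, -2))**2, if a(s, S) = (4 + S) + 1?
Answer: 16641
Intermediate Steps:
a(s, S) = 5 + S
(9*14 + a(9, -2))**2 = (9*14 + (5 - 2))**2 = (126 + 3)**2 = 129**2 = 16641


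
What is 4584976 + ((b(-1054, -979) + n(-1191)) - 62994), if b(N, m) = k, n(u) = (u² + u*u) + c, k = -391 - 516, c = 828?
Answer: 7358865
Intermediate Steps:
k = -907
n(u) = 828 + 2*u² (n(u) = (u² + u*u) + 828 = (u² + u²) + 828 = 2*u² + 828 = 828 + 2*u²)
b(N, m) = -907
4584976 + ((b(-1054, -979) + n(-1191)) - 62994) = 4584976 + ((-907 + (828 + 2*(-1191)²)) - 62994) = 4584976 + ((-907 + (828 + 2*1418481)) - 62994) = 4584976 + ((-907 + (828 + 2836962)) - 62994) = 4584976 + ((-907 + 2837790) - 62994) = 4584976 + (2836883 - 62994) = 4584976 + 2773889 = 7358865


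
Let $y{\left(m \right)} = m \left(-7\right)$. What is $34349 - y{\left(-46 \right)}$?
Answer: $34027$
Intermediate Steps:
$y{\left(m \right)} = - 7 m$
$34349 - y{\left(-46 \right)} = 34349 - \left(-7\right) \left(-46\right) = 34349 - 322 = 34027$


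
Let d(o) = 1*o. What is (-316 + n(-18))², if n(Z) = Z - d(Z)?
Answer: 99856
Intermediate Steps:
d(o) = o
n(Z) = 0 (n(Z) = Z - Z = 0)
(-316 + n(-18))² = (-316 + 0)² = (-316)² = 99856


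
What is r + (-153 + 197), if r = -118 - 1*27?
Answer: -101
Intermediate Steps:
r = -145 (r = -118 - 27 = -145)
r + (-153 + 197) = -145 + (-153 + 197) = -145 + 44 = -101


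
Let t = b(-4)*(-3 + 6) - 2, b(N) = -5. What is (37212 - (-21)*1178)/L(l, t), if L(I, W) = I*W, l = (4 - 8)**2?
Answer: -30975/136 ≈ -227.76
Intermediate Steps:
l = 16 (l = (-4)**2 = 16)
t = -17 (t = -5*(-3 + 6) - 2 = -5*3 - 2 = -15 - 2 = -17)
(37212 - (-21)*1178)/L(l, t) = (37212 - (-21)*1178)/((16*(-17))) = (37212 - 1*(-24738))/(-272) = (37212 + 24738)*(-1/272) = 61950*(-1/272) = -30975/136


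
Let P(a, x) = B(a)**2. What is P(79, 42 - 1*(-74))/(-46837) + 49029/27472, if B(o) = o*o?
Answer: -1067740253959/1286706064 ≈ -829.82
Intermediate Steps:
B(o) = o**2
P(a, x) = a**4 (P(a, x) = (a**2)**2 = a**4)
P(79, 42 - 1*(-74))/(-46837) + 49029/27472 = 79**4/(-46837) + 49029/27472 = 38950081*(-1/46837) + 49029*(1/27472) = -38950081/46837 + 49029/27472 = -1067740253959/1286706064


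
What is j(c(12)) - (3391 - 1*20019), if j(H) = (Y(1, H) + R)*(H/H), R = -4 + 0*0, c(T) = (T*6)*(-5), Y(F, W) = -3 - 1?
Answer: 16620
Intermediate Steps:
Y(F, W) = -4
c(T) = -30*T (c(T) = (6*T)*(-5) = -30*T)
R = -4 (R = -4 + 0 = -4)
j(H) = -8 (j(H) = (-4 - 4)*(H/H) = -8*1 = -8)
j(c(12)) - (3391 - 1*20019) = -8 - (3391 - 1*20019) = -8 - (3391 - 20019) = -8 - 1*(-16628) = -8 + 16628 = 16620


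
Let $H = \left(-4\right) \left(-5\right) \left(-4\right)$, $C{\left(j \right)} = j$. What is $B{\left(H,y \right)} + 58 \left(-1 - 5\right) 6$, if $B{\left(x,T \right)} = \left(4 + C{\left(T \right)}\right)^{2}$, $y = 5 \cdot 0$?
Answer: $-2072$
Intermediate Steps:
$y = 0$
$H = -80$ ($H = 20 \left(-4\right) = -80$)
$B{\left(x,T \right)} = \left(4 + T\right)^{2}$
$B{\left(H,y \right)} + 58 \left(-1 - 5\right) 6 = \left(4 + 0\right)^{2} + 58 \left(-1 - 5\right) 6 = 4^{2} + 58 \left(\left(-6\right) 6\right) = 16 + 58 \left(-36\right) = 16 - 2088 = -2072$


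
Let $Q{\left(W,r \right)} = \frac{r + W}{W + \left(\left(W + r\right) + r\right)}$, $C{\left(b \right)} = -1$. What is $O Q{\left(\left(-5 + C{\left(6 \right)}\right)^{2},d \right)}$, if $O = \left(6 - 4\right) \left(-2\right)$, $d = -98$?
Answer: $-2$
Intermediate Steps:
$Q{\left(W,r \right)} = \frac{W + r}{2 W + 2 r}$ ($Q{\left(W,r \right)} = \frac{W + r}{W + \left(W + 2 r\right)} = \frac{W + r}{2 W + 2 r}$)
$O = -4$ ($O = 2 \left(-2\right) = -4$)
$O Q{\left(\left(-5 + C{\left(6 \right)}\right)^{2},d \right)} = \left(-4\right) \frac{1}{2} = -2$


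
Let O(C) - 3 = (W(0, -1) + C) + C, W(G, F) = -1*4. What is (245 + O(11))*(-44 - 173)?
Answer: -57722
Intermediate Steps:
W(G, F) = -4
O(C) = -1 + 2*C (O(C) = 3 + ((-4 + C) + C) = 3 + (-4 + 2*C) = -1 + 2*C)
(245 + O(11))*(-44 - 173) = (245 + (-1 + 2*11))*(-44 - 173) = (245 + (-1 + 22))*(-217) = (245 + 21)*(-217) = 266*(-217) = -57722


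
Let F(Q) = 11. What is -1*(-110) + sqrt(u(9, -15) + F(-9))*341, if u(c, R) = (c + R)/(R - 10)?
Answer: 110 + 341*sqrt(281)/5 ≈ 1253.2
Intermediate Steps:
u(c, R) = (R + c)/(-10 + R)
-1*(-110) + sqrt(u(9, -15) + F(-9))*341 = -1*(-110) + sqrt((-15 + 9)/(-10 - 15) + 11)*341 = 110 + sqrt(-6/(-25) + 11)*341 = 110 + sqrt(-1/25*(-6) + 11)*341 = 110 + sqrt(6/25 + 11)*341 = 110 + sqrt(281/25)*341 = 110 + (sqrt(281)/5)*341 = 110 + 341*sqrt(281)/5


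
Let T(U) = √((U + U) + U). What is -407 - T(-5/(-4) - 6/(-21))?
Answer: -407 - √903/14 ≈ -409.15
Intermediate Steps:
T(U) = √3*√U (T(U) = √(2*U + U) = √(3*U) = √3*√U)
-407 - T(-5/(-4) - 6/(-21)) = -407 - √3*√(-5/(-4) - 6/(-21)) = -407 - √3*√(-5*(-¼) - 6*(-1/21)) = -407 - √3*√(5/4 + 2/7) = -407 - √3*√(43/28) = -407 - √3*√301/14 = -407 - √903/14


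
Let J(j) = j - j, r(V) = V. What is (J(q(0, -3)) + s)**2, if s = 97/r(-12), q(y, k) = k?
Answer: 9409/144 ≈ 65.340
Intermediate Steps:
J(j) = 0
s = -97/12 (s = 97/(-12) = 97*(-1/12) = -97/12 ≈ -8.0833)
(J(q(0, -3)) + s)**2 = (0 - 97/12)**2 = (-97/12)**2 = 9409/144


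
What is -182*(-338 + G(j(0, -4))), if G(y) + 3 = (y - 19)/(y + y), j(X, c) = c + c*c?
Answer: 745381/12 ≈ 62115.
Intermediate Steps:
j(X, c) = c + c**2
G(y) = -3 + (-19 + y)/(2*y) (G(y) = -3 + (y - 19)/(y + y) = -3 + (-19 + y)/((2*y)) = -3 + (-19 + y)*(1/(2*y)) = -3 + (-19 + y)/(2*y))
-182*(-338 + G(j(0, -4))) = -182*(-338 + (-19 - (-20)*(1 - 4))/(2*((-4*(1 - 4))))) = -182*(-338 + (-19 - (-20)*(-3))/(2*((-4*(-3))))) = -182*(-338 + (1/2)*(-19 - 5*12)/12) = -182*(-338 + (1/2)*(1/12)*(-19 - 60)) = -182*(-338 + (1/2)*(1/12)*(-79)) = -182*(-338 - 79/24) = -182*(-8191/24) = 745381/12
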